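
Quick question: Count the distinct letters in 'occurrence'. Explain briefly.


Unique letters in 'occurrence': {c, e, n, o, r, u} = 6 distinct letters.

6


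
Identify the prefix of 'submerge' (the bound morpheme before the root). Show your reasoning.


The word 'submerge' = 'sub' (prefix) + 'merge' (root). The prefix is 'sub'.

sub


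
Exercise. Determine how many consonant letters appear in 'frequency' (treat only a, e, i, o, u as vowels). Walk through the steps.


Consonants in 'frequency': f, r, q, n, c, y = 6 consonants.

6


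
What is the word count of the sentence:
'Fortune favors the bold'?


Split into words: Fortune | favors | the | bold = 4 words.

4


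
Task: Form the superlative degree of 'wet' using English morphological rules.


Apply superlative formation (double final consonant, add -est): 'wet' -> 'wettest'.

wettest


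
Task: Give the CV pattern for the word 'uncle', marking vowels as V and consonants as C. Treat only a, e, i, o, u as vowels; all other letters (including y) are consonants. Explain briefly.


Letter mapping: u = V, n = C, c = C, l = C, e = V.

VCCCV


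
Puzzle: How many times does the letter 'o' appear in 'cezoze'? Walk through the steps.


Letter 'o' in 'cezoze': found at position(s) 4 = 1 occurrence(s).

1


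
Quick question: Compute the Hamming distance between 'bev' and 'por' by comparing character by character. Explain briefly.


Alignment:
Position 1: 'b' vs 'p' = DIFFER
Position 2: 'e' vs 'o' = DIFFER
Position 3: 'v' vs 'r' = DIFFER
Total differences: 3

3


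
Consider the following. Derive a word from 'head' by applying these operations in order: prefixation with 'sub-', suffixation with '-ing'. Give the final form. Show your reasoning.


Step 1: Add prefix 'sub-' to 'head' = 'subhead'
Step 2: Add suffix '-ing' to 'subhead' = 'subheading'

subheading


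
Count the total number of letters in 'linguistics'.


Spell out 'linguistics' and number each letter: l(1), i(2), n(3), g(4), u(5), i(6), s(7), t(8), i(9), c(10), s(11). Total: 11 letters.

11


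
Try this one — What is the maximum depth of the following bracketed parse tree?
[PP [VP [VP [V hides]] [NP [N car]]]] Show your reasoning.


Count bracket nesting levels:
'[' at pos 0: depth = 1
'[' at pos 4: depth = 2
'[' at pos 8: depth = 3
'[' at pos 12: depth = 4
'[' at pos 23: depth = 3
'[' at pos 27: depth = 4
Maximum depth reached: 4

4


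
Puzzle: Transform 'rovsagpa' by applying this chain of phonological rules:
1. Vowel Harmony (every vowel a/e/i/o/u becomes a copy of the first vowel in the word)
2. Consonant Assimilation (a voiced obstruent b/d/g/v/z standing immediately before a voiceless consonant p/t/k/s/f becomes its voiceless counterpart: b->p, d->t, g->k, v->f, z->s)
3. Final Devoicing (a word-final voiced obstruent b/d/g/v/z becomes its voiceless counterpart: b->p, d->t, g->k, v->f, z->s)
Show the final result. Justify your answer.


Starting form: 'rovsagpa'
Rule 1: Vowel Harmony: all vowels become 'o' (matching first vowel). 'rovsagpa' -> 'rovsogpo'
Rule 2: Consonant Assimilation: voiced obstruent before voiceless consonant becomes voiceless ('vs' -> 'fs', 'gp' -> 'kp'). 'rovsogpo' -> 'rofsokpo'
Rule 3: Final Devoicing: the word ends in the vowel 'o', not a consonant. No change.
Final form: 'rofsokpo'

rofsokpo


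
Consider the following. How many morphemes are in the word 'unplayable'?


Decomposition: un- (prefix) + play (root) + -able (suffix) = 3 morpheme(s)

3 morphemes


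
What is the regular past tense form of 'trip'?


Apply rule: Double final consonant and add -ed. 'trip' becomes 'tripped'.

tripped


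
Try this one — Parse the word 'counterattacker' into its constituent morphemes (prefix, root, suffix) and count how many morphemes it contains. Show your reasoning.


Step 1: Identify prefix: 'counter' (meaning: against)
Step 2: Identify root: 'attack'
Step 3: Identify suffix(es): 'er'
Decomposition: counter- (prefix: against) + attack (root) + -er (suffix: one who)
Total morphemes: 3

3 morphemes (counter- (prefix: against) + attack (root) + -er (suffix: one who))


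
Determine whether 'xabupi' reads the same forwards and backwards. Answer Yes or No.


Forward: 'xabupi'
Reversed: 'ipubax'
They differ.

No


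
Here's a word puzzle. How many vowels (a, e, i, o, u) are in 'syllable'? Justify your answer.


Vowels in 'syllable': a, e = 2 vowels.

2


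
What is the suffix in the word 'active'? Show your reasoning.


The word 'active' = 'act' (root) + '-ive' (suffix). The suffix is '-ive'.

ive


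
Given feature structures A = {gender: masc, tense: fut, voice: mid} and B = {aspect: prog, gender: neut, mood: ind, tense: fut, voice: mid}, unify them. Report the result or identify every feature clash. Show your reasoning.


Compare features:
aspect: A=_ vs B=prog -> unified: prog
gender: A=masc vs B=neut -> CLASH
mood: A=_ vs B=ind -> unified: ind
tense: A=fut vs B=fut -> unified: fut
voice: A=mid vs B=mid -> unified: mid
Clash detected on feature 'gender' (masc vs neut); unification fails.

CLASH on 'gender' (masc vs neut)


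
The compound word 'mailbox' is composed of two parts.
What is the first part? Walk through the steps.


Split 'mailbox' into 'mail' + 'box'. The first part is 'mail'.

mail


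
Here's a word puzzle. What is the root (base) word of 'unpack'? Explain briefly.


Remove prefix 'un' from 'unpack' to get root 'pack'.

pack


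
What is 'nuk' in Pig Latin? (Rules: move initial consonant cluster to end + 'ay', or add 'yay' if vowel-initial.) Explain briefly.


'nuk': move consonant cluster 'n' to end and add 'ay': 'uknay'.

uknay


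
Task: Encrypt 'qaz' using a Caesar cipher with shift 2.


Shift each letter by 2: q -> s, a -> c, z -> b. Result: 'scb'.

scb


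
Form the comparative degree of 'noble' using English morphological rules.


Apply comparative formation (ends in e: add -r): 'noble' -> 'nobler'.

nobler


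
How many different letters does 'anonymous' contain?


Unique letters in 'anonymous': {a, m, n, o, s, u, y} = 7 distinct letters.

7


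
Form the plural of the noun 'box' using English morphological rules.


Apply rule: Add -es (sibilant/fricative ending). 'box' becomes 'boxes'.

boxes


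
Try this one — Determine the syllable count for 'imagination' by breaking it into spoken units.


Break 'imagination' into syllables: i-mag-i-na-tion -> i | mag | i | na | tion = 5 syllables

5 syllables


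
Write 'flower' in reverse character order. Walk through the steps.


Reverse 'flower' character by character: 'rewolf'.

rewolf


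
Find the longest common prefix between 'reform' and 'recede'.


Compare from the start: 2 characters match: 're'. Mismatch at position 3: 'f' vs 'c'.

re


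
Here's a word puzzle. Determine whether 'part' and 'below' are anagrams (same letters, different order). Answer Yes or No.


Sorted letters of 'part': 'aprt'
Sorted letters of 'below': 'below'
They do not match.

No


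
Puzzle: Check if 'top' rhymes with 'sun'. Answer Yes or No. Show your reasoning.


Rime (stressed vowel + following sounds) of 'top': -op = /ɒp/
Rime of 'sun': -un = /ʌn/
/ɒp/ and /ʌn/ are different ending sounds, so the words do not rhyme.

No


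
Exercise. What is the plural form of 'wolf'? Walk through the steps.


Apply rule: Change -f to -ves. 'wolf' becomes 'wolves'.

wolves


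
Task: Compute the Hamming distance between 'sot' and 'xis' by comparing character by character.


Alignment:
Position 1: 's' vs 'x' = DIFFER
Position 2: 'o' vs 'i' = DIFFER
Position 3: 't' vs 's' = DIFFER
Total differences: 3

3


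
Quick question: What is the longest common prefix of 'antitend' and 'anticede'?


Compare from the start: 4 characters match: 'anti'. Mismatch at position 5: 't' vs 'c'.

anti


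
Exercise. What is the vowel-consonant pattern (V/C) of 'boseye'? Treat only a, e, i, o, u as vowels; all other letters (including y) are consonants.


Letter mapping: b = C, o = V, s = C, e = V, y = C, e = V.

CVCVCV


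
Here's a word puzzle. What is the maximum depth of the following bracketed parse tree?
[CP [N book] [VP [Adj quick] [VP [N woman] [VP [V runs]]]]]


Count bracket nesting levels:
'[' at pos 0: depth = 1
'[' at pos 4: depth = 2
'[' at pos 13: depth = 2
'[' at pos 17: depth = 3
'[' at pos 29: depth = 3
'[' at pos 33: depth = 4
'[' at pos 43: depth = 4
'[' at pos 47: depth = 5
Maximum depth reached: 5

5


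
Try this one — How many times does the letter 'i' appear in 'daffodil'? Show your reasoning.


Letter 'i' in 'daffodil': found at position(s) 7 = 1 occurrence(s).

1


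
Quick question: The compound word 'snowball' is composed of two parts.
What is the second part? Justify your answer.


Split 'snowball' into 'snow' + 'ball'. The second part is 'ball'.

ball


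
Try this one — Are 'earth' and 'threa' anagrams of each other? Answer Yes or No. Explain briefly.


Sorted letters of 'earth': 'aehrt'
Sorted letters of 'threa': 'aehrt'
They match.

Yes


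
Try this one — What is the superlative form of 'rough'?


Apply superlative formation (add -est): 'rough' -> 'roughest'.

roughest


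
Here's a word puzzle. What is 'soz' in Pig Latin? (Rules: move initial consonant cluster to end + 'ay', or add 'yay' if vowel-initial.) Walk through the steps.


'soz': move consonant cluster 's' to end and add 'ay': 'ozsay'.

ozsay


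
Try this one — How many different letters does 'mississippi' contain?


Unique letters in 'mississippi': {i, m, p, s} = 4 distinct letters.

4


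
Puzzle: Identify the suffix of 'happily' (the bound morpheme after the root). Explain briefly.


The word 'happily' = 'happy' (root) + '-ly' (suffix). The suffix is '-ly'.

ly


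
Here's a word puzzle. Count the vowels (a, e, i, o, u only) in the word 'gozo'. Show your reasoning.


Vowels in 'gozo': o, o = 2 vowels.

2


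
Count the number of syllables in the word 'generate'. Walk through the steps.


Break 'generate' into syllables: gen-er-ate -> gen | er | ate = 3 syllables

3 syllables


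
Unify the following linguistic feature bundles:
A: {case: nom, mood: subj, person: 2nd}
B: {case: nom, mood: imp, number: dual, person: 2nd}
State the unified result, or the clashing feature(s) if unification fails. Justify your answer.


Compare features:
case: A=nom vs B=nom -> unified: nom
mood: A=subj vs B=imp -> CLASH
number: A=_ vs B=dual -> unified: dual
person: A=2nd vs B=2nd -> unified: 2nd
Clash detected on feature 'mood' (subj vs imp); unification fails.

CLASH on 'mood' (subj vs imp)


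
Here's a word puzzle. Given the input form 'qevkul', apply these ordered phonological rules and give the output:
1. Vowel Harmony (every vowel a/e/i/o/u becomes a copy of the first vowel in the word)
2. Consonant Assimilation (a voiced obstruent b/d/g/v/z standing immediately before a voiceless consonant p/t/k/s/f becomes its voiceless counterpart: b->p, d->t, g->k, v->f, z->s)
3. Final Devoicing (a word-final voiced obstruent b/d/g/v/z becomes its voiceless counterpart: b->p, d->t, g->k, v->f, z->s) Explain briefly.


Starting form: 'qevkul'
Rule 1: Vowel Harmony: all vowels become 'e' (matching first vowel). 'qevkul' -> 'qevkel'
Rule 2: Consonant Assimilation: voiced obstruent before voiceless consonant becomes voiceless ('vk' -> 'fk'). 'qevkel' -> 'qefkel'
Rule 3: Final Devoicing: final consonant 'l' is not one of the voiced obstruents b/d/g/v/z. No change.
Final form: 'qefkel'

qefkel


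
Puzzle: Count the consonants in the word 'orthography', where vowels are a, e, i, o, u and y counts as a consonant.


Consonants in 'orthography': r, t, h, g, r, p, h, y = 8 consonants.

8


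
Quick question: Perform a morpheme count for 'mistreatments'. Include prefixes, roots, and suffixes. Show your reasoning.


Decomposition: mis- (prefix) + treat (root) + -ment (suffix) + -s (plural) = 4 morpheme(s)

4 morphemes


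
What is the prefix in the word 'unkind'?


The word 'unkind' = 'un' (prefix) + 'kind' (root). The prefix is 'un'.

un


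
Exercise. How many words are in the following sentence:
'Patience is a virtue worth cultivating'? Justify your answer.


Split into words: Patience | is | a | virtue | worth | cultivating = 6 words.

6


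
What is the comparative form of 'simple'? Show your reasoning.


Apply comparative formation (ends in e: add -r): 'simple' -> 'simpler'.

simpler


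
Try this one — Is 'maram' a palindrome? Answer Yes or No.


Forward: 'maram'
Reversed: 'maram'
They are identical.

Yes


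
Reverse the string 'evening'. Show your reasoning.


Reverse 'evening' character by character: 'gnineve'.

gnineve


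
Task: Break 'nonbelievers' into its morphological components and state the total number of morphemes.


Step 1: Identify prefix: 'non' (meaning: not)
Step 2: Identify root: 'believe'
Step 3: Identify suffix(es): 'er, s'
Decomposition: non- (prefix: not) + believe (root) + -er (suffix: one who) + -s (plural)
Total morphemes: 4

4 morphemes (non- (prefix: not) + believe (root) + -er (suffix: one who) + -s (plural))


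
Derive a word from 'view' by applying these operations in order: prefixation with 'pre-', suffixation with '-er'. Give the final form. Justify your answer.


Step 1: Add prefix 'pre-' to 'view' = 'preview'
Step 2: Add suffix '-er' to 'preview' = 'previewer'

previewer


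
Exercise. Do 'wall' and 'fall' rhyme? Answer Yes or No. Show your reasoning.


Rime (stressed vowel + following sounds) of 'wall': -all = /ɔːl/
Rime of 'fall': -all = /ɔːl/
/ɔːl/ and /ɔːl/ are the same ending sound, so the words rhyme.

Yes


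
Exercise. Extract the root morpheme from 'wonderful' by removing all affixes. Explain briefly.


Remove suffix '-ful' from 'wonderful' to get root 'wonder'.

wonder


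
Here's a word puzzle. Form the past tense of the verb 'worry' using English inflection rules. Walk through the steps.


Apply rule: Change -y to -ied. 'worry' becomes 'worried'.

worried


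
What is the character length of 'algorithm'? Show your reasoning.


Spell out 'algorithm' and number each letter: a(1), l(2), g(3), o(4), r(5), i(6), t(7), h(8), m(9). Total: 9 letters.

9


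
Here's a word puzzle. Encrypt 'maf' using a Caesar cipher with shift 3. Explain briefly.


Shift each letter by 3: m -> p, a -> d, f -> i. Result: 'pdi'.

pdi


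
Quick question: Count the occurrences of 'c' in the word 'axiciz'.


Letter 'c' in 'axiciz': found at position(s) 4 = 1 occurrence(s).

1


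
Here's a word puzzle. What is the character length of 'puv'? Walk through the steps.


Spell out 'puv' and number each letter: p(1), u(2), v(3). Total: 3 letters.

3


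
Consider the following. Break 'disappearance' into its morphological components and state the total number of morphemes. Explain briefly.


Step 1: Identify prefix: 'dis' (meaning: not/apart)
Step 2: Identify root: 'appear'
Step 3: Identify suffix(es): 'ance'
Decomposition: dis- (prefix: not/apart) + appear (root) + -ance (suffix: state/act)
Total morphemes: 3

3 morphemes (dis- (prefix: not/apart) + appear (root) + -ance (suffix: state/act))


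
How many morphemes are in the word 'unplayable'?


Decomposition: un- (prefix) + play (root) + -able (suffix) = 3 morpheme(s)

3 morphemes


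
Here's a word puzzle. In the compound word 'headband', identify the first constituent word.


Split 'headband' into 'head' + 'band'. The first part is 'head'.

head


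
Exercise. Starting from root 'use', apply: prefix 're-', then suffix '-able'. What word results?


Step 1: Add prefix 're-' to 'use' = 'reuse'
Step 2: Add suffix '-able' to 'reuse' = 'reusable'

reusable


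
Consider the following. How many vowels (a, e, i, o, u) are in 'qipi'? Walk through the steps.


Vowels in 'qipi': i, i = 2 vowels.

2


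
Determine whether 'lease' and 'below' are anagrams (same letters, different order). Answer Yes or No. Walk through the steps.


Sorted letters of 'lease': 'aeels'
Sorted letters of 'below': 'below'
They do not match.

No


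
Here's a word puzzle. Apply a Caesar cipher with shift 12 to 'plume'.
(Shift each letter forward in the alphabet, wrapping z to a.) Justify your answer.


Shift each letter by 12: p -> b, l -> x, u -> g, m -> y, e -> q. Result: 'bxgyq'.

bxgyq


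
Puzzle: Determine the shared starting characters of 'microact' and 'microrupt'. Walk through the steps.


Compare from the start: 5 characters match: 'micro'. Mismatch at position 6: 'a' vs 'r'.

micro


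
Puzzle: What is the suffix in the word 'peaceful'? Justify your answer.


The word 'peaceful' = 'peace' (root) + '-ful' (suffix). The suffix is '-ful'.

ful


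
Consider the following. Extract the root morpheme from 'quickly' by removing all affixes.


Remove suffix '-ly' from 'quickly' to get root 'quick'.

quick


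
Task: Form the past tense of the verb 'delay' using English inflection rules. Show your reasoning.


Apply rule: Add -ed. 'delay' becomes 'delayed'.

delayed


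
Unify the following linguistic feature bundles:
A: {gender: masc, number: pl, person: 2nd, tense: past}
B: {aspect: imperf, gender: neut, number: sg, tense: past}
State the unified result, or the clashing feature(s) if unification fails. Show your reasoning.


Compare features:
aspect: A=_ vs B=imperf -> unified: imperf
gender: A=masc vs B=neut -> CLASH
number: A=pl vs B=sg -> CLASH
person: A=2nd vs B=_ -> unified: 2nd
tense: A=past vs B=past -> unified: past
Clashes detected on features 'gender' (masc vs neut) and 'number' (pl vs sg); unification fails.

CLASH on 'gender' (masc vs neut) and 'number' (pl vs sg)


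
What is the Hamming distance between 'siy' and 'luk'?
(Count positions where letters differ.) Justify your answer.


Alignment:
Position 1: 's' vs 'l' = DIFFER
Position 2: 'i' vs 'u' = DIFFER
Position 3: 'y' vs 'k' = DIFFER
Total differences: 3

3


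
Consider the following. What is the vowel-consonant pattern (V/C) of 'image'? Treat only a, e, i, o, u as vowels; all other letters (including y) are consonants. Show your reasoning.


Letter mapping: i = V, m = C, a = V, g = C, e = V.

VCVCV


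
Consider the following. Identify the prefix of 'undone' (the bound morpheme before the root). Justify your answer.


The word 'undone' = 'un' (prefix) + 'done' (root). The prefix is 'un'.

un


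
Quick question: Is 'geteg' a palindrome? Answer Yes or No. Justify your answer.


Forward: 'geteg'
Reversed: 'geteg'
They are identical.

Yes


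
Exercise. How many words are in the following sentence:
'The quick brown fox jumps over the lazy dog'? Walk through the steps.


Split into words: The | quick | brown | fox | jumps | over | the | lazy | dog = 9 words.

9


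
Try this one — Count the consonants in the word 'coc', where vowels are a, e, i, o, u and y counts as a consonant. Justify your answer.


Consonants in 'coc': c, c = 2 consonants.

2


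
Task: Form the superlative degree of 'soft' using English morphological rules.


Apply superlative formation (add -est): 'soft' -> 'softest'.

softest


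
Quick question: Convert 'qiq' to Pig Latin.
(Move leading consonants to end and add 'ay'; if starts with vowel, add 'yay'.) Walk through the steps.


'qiq': move consonant cluster 'q' to end and add 'ay': 'iqqay'.

iqqay


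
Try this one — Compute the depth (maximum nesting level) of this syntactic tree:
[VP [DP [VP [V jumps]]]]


Count bracket nesting levels:
'[' at pos 0: depth = 1
'[' at pos 4: depth = 2
'[' at pos 8: depth = 3
'[' at pos 12: depth = 4
Maximum depth reached: 4

4


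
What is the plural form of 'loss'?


Apply rule: Add -es (sibilant/fricative ending). 'loss' becomes 'losses'.

losses


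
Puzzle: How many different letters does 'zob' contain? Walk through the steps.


Unique letters in 'zob': {b, o, z} = 3 distinct letters.

3


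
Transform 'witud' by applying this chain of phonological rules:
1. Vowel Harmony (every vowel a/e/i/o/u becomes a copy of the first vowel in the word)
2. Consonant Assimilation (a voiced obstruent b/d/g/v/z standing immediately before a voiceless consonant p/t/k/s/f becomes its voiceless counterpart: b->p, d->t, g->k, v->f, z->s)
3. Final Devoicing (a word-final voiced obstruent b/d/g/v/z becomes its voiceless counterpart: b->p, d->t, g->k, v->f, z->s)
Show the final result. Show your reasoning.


Starting form: 'witud'
Rule 1: Vowel Harmony: all vowels become 'i' (matching first vowel). 'witud' -> 'witid'
Rule 2: Consonant Assimilation: no voiced obstruent (b/d/g/v/z) stands immediately before a voiceless consonant (p/t/k/s/f). No change.
Rule 3: Final Devoicing: word-final voiced obstruent 'd' becomes voiceless 't'. 'witid' -> 'witit'
Final form: 'witit'

witit


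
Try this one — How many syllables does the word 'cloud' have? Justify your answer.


Break 'cloud' into syllables: cloud -> cloud = 1 syllable

1 syllable


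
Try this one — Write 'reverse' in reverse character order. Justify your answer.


Reverse 'reverse' character by character: 'esrever'.

esrever


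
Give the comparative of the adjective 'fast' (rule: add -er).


Apply comparative formation (add -er): 'fast' -> 'faster'.

faster


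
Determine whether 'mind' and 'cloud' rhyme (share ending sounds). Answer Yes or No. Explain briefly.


Rime (stressed vowel + following sounds) of 'mind': -ind = /aɪnd/
Rime of 'cloud': -oud = /aʊd/
/aɪnd/ and /aʊd/ are different ending sounds, so the words do not rhyme.

No


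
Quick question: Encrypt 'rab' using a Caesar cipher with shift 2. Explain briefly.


Shift each letter by 2: r -> t, a -> c, b -> d. Result: 'tcd'.

tcd


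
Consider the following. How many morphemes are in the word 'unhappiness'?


Decomposition: un- (prefix) + happy (root) + -ness (suffix) = 3 morpheme(s)

3 morphemes


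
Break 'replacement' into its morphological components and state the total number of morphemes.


Step 1: Identify prefix: 're' (meaning: again)
Step 2: Identify root: 'place'
Step 3: Identify suffix(es): 'ment'
Decomposition: re- (prefix: again) + place (root) + -ment (suffix: action/result)
Total morphemes: 3

3 morphemes (re- (prefix: again) + place (root) + -ment (suffix: action/result))


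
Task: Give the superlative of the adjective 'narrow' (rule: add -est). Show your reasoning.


Apply superlative formation (add -est): 'narrow' -> 'narrowest'.

narrowest


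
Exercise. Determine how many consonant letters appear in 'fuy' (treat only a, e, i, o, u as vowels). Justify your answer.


Consonants in 'fuy': f, y = 2 consonants.

2


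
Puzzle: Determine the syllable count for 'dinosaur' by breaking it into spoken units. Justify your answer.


Break 'dinosaur' into syllables: di-no-saur -> di | no | saur = 3 syllables

3 syllables


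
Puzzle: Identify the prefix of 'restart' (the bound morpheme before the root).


The word 'restart' = 're' (prefix) + 'start' (root). The prefix is 're'.

re


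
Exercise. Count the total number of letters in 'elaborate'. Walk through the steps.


Spell out 'elaborate' and number each letter: e(1), l(2), a(3), b(4), o(5), r(6), a(7), t(8), e(9). Total: 9 letters.

9


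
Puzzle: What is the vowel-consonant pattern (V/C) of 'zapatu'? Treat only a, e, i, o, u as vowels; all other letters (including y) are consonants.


Letter mapping: z = C, a = V, p = C, a = V, t = C, u = V.

CVCVCV


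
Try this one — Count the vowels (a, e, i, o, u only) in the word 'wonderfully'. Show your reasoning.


Vowels in 'wonderfully': o, e, u = 3 vowels.

3


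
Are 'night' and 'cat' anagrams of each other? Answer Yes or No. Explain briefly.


Sorted letters of 'night': 'ghint'
Sorted letters of 'cat': 'act'
They do not match.

No


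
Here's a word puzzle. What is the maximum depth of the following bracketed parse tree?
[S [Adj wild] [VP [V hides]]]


Count bracket nesting levels:
'[' at pos 0: depth = 1
'[' at pos 3: depth = 2
'[' at pos 14: depth = 2
'[' at pos 18: depth = 3
Maximum depth reached: 3

3


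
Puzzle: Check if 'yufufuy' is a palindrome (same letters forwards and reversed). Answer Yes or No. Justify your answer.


Forward: 'yufufuy'
Reversed: 'yufufuy'
They are identical.

Yes


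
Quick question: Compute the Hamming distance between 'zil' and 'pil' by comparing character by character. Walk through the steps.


Alignment:
Position 1: 'z' vs 'p' = DIFFER
Position 2: 'i' vs 'i' = match
Position 3: 'l' vs 'l' = match
Total differences: 1

1


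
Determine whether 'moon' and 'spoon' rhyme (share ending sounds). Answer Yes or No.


Rime (stressed vowel + following sounds) of 'moon': -oon = /uːn/
Rime of 'spoon': -oon = /uːn/
/uːn/ and /uːn/ are the same ending sound, so the words rhyme.

Yes


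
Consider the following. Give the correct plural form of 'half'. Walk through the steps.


Apply rule: Change -f to -ves. 'half' becomes 'halves'.

halves


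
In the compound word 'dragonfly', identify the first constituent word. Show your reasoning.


Split 'dragonfly' into 'dragon' + 'fly'. The first part is 'dragon'.

dragon


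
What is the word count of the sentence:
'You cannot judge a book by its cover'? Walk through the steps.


Split into words: You | cannot | judge | a | book | by | its | cover = 8 words.

8


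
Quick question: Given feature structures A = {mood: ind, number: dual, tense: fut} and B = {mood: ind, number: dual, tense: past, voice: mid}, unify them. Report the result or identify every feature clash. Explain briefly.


Compare features:
mood: A=ind vs B=ind -> unified: ind
number: A=dual vs B=dual -> unified: dual
tense: A=fut vs B=past -> CLASH
voice: A=_ vs B=mid -> unified: mid
Clash detected on feature 'tense' (fut vs past); unification fails.

CLASH on 'tense' (fut vs past)


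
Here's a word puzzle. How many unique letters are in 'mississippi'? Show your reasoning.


Unique letters in 'mississippi': {i, m, p, s} = 4 distinct letters.

4


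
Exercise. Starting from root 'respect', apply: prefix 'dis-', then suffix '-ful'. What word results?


Step 1: Add prefix 'dis-' to 'respect' = 'disrespect'
Step 2: Add suffix '-ful' to 'disrespect' = 'disrespectful'

disrespectful


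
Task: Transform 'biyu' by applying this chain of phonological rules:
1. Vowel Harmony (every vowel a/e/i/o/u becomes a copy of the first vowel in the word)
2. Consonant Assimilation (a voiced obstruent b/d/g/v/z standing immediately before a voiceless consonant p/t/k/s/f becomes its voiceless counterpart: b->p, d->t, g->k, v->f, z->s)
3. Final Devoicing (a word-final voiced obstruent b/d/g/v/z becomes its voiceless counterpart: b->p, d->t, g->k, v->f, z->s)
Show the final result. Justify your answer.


Starting form: 'biyu'
Rule 1: Vowel Harmony: all vowels become 'i' (matching first vowel). 'biyu' -> 'biyi'
Rule 2: Consonant Assimilation: no voiced obstruent (b/d/g/v/z) stands immediately before a voiceless consonant (p/t/k/s/f). No change.
Rule 3: Final Devoicing: the word ends in the vowel 'i', not a consonant. No change.
Final form: 'biyi'

biyi


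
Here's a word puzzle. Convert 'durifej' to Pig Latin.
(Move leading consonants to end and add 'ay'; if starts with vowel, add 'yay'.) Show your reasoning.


'durifej': move consonant cluster 'd' to end and add 'ay': 'urifejday'.

urifejday


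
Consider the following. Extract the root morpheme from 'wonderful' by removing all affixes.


Remove suffix '-ful' from 'wonderful' to get root 'wonder'.

wonder


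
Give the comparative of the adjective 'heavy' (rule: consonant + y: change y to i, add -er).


Apply comparative formation (consonant + y: change y to i, add -er): 'heavy' -> 'heavier'.

heavier


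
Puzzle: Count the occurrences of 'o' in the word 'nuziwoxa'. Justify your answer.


Letter 'o' in 'nuziwoxa': found at position(s) 6 = 1 occurrence(s).

1


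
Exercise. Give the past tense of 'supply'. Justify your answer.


Apply rule: Change -y to -ied. 'supply' becomes 'supplied'.

supplied


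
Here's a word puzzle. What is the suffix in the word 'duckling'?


The word 'duckling' = 'duck' (root) + '-ling' (suffix). The suffix is '-ling'.

ling


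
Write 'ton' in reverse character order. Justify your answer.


Reverse 'ton' character by character: 'not'.

not


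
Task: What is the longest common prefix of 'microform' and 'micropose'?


Compare from the start: 5 characters match: 'micro'. Mismatch at position 6: 'f' vs 'p'.

micro


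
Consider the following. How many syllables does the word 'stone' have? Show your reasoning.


Break 'stone' into syllables: stone -> stone = 1 syllable

1 syllable


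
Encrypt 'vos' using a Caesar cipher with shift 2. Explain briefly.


Shift each letter by 2: v -> x, o -> q, s -> u. Result: 'xqu'.

xqu


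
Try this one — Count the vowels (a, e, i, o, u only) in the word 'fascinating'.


Vowels in 'fascinating': a, i, a, i = 4 vowels.

4


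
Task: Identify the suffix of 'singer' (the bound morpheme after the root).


The word 'singer' = 'sing' (root) + '-er' (suffix). The suffix is '-er'.

er


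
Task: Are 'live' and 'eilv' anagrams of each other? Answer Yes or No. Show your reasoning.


Sorted letters of 'live': 'eilv'
Sorted letters of 'eilv': 'eilv'
They match.

Yes


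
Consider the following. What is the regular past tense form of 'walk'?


Apply rule: Add -ed. 'walk' becomes 'walked'.

walked


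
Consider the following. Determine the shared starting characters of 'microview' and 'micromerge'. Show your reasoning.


Compare from the start: 5 characters match: 'micro'. Mismatch at position 6: 'v' vs 'm'.

micro


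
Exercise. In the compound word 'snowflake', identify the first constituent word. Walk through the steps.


Split 'snowflake' into 'snow' + 'flake'. The first part is 'snow'.

snow


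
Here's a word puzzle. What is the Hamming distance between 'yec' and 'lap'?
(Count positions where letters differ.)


Alignment:
Position 1: 'y' vs 'l' = DIFFER
Position 2: 'e' vs 'a' = DIFFER
Position 3: 'c' vs 'p' = DIFFER
Total differences: 3

3


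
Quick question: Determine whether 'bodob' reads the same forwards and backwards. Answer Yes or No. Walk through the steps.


Forward: 'bodob'
Reversed: 'bodob'
They are identical.

Yes


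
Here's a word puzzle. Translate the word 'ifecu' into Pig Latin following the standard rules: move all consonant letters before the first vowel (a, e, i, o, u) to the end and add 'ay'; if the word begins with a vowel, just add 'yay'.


'ifecu' starts with a vowel, so add 'yay': 'ifecuyay'.

ifecuyay


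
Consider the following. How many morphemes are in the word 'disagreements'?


Decomposition: dis- (prefix) + agree (root) + -ment (suffix) + -s (plural) = 4 morpheme(s)

4 morphemes


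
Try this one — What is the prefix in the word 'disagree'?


The word 'disagree' = 'dis' (prefix) + 'agree' (root). The prefix is 'dis'.

dis


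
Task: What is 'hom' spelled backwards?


Reverse 'hom' character by character: 'moh'.

moh


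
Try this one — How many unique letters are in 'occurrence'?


Unique letters in 'occurrence': {c, e, n, o, r, u} = 6 distinct letters.

6


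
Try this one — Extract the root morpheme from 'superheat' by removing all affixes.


Remove prefix 'super' from 'superheat' to get root 'heat'.

heat


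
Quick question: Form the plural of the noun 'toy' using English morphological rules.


Apply rule: Add -s. 'toy' becomes 'toys'.

toys


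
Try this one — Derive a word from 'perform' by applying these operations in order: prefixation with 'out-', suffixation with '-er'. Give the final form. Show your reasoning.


Step 1: Add prefix 'out-' to 'perform' = 'outperform'
Step 2: Add suffix '-er' to 'outperform' = 'outperformer'

outperformer


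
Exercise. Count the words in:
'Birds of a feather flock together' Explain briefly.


Split into words: Birds | of | a | feather | flock | together = 6 words.

6


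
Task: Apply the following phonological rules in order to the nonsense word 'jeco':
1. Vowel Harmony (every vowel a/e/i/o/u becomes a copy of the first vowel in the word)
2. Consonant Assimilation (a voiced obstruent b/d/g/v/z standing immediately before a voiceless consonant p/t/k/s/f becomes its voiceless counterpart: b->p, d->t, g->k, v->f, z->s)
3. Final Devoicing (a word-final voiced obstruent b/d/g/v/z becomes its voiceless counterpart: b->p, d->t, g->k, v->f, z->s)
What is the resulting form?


Starting form: 'jeco'
Rule 1: Vowel Harmony: all vowels become 'e' (matching first vowel). 'jeco' -> 'jece'
Rule 2: Consonant Assimilation: no voiced obstruent (b/d/g/v/z) stands immediately before a voiceless consonant (p/t/k/s/f). No change.
Rule 3: Final Devoicing: the word ends in the vowel 'e', not a consonant. No change.
Final form: 'jece'

jece


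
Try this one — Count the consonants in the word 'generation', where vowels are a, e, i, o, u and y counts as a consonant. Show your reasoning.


Consonants in 'generation': g, n, r, t, n = 5 consonants.

5


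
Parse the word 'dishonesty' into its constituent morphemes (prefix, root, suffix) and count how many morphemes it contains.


Step 1: Identify prefix: 'dis' (meaning: not/apart)
Step 2: Identify root: 'honest'
Step 3: Identify suffix(es): 'y'
Decomposition: dis- (prefix: not/apart) + honest (root) + -y (suffix: quality)
Total morphemes: 3

3 morphemes (dis- (prefix: not/apart) + honest (root) + -y (suffix: quality))


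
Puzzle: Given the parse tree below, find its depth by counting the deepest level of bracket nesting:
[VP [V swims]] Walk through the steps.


Count bracket nesting levels:
'[' at pos 0: depth = 1
'[' at pos 4: depth = 2
Maximum depth reached: 2

2


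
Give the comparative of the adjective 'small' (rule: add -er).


Apply comparative formation (add -er): 'small' -> 'smaller'.

smaller


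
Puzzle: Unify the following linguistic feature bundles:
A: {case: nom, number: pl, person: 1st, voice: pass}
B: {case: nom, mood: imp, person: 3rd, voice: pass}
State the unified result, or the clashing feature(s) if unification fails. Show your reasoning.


Compare features:
case: A=nom vs B=nom -> unified: nom
mood: A=_ vs B=imp -> unified: imp
number: A=pl vs B=_ -> unified: pl
person: A=1st vs B=3rd -> CLASH
voice: A=pass vs B=pass -> unified: pass
Clash detected on feature 'person' (1st vs 3rd); unification fails.

CLASH on 'person' (1st vs 3rd)


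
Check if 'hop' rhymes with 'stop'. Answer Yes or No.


Rime (stressed vowel + following sounds) of 'hop': -op = /ɒp/
Rime of 'stop': -op = /ɒp/
/ɒp/ and /ɒp/ are the same ending sound, so the words rhyme.

Yes


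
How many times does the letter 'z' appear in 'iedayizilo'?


Letter 'z' in 'iedayizilo': found at position(s) 7 = 1 occurrence(s).

1


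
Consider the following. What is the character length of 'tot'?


Spell out 'tot' and number each letter: t(1), o(2), t(3). Total: 3 letters.

3


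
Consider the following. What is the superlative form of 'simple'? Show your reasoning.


Apply superlative formation (ends in e: add -st): 'simple' -> 'simplest'.

simplest


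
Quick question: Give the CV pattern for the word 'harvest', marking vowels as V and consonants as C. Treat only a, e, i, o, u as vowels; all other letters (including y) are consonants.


Letter mapping: h = C, a = V, r = C, v = C, e = V, s = C, t = C.

CVCCVCC


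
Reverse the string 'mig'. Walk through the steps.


Reverse 'mig' character by character: 'gim'.

gim


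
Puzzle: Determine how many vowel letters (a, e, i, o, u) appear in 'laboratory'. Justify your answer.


Vowels in 'laboratory': a, o, a, o = 4 vowels.

4


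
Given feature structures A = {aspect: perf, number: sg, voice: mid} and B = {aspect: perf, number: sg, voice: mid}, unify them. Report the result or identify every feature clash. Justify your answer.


Compare features:
aspect: A=perf vs B=perf -> unified: perf
number: A=sg vs B=sg -> unified: sg
voice: A=mid vs B=mid -> unified: mid
No clashes found.

Unified: {aspect: perf, number: sg, voice: mid}


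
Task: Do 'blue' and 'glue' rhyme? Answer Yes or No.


Rime (stressed vowel + following sounds) of 'blue': -ue = /uː/
Rime of 'glue': -ue = /uː/
/uː/ and /uː/ are the same ending sound, so the words rhyme.

Yes


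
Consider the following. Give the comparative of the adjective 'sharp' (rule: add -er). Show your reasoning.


Apply comparative formation (add -er): 'sharp' -> 'sharper'.

sharper


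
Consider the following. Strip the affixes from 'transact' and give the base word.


Remove prefix 'trans' from 'transact' to get root 'act'.

act


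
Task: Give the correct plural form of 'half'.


Apply rule: Change -f to -ves. 'half' becomes 'halves'.

halves


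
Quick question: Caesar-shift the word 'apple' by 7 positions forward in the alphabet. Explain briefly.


Shift each letter by 7: a -> h, p -> w, p -> w, l -> s, e -> l. Result: 'hwwsl'.

hwwsl


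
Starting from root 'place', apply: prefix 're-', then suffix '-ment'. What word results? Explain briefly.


Step 1: Add prefix 're-' to 'place' = 'replace'
Step 2: Add suffix '-ment' to 'replace' = 'replacement'

replacement


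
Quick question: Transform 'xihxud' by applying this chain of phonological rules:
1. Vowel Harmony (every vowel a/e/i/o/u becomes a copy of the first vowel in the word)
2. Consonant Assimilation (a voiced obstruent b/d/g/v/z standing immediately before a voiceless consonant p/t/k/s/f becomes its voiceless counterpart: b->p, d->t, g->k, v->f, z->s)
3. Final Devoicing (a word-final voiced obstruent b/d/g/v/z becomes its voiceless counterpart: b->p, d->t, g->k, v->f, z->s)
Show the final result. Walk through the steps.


Starting form: 'xihxud'
Rule 1: Vowel Harmony: all vowels become 'i' (matching first vowel). 'xihxud' -> 'xihxid'
Rule 2: Consonant Assimilation: no voiced obstruent (b/d/g/v/z) stands immediately before a voiceless consonant (p/t/k/s/f). No change.
Rule 3: Final Devoicing: word-final voiced obstruent 'd' becomes voiceless 't'. 'xihxid' -> 'xihxit'
Final form: 'xihxit'

xihxit


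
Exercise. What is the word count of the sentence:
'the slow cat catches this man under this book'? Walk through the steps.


Split into words: the | slow | cat | catches | this | man | under | this | book = 9 words.

9


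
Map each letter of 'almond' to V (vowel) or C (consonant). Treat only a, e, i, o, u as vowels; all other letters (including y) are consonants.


Letter mapping: a = V, l = C, m = C, o = V, n = C, d = C.

VCCVCC


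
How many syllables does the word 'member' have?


Break 'member' into syllables: mem-ber -> mem | ber = 2 syllables

2 syllables


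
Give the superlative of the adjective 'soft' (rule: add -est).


Apply superlative formation (add -est): 'soft' -> 'softest'.

softest


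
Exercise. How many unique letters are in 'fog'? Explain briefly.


Unique letters in 'fog': {f, g, o} = 3 distinct letters.

3


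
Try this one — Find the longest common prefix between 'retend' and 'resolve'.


Compare from the start: 2 characters match: 're'. Mismatch at position 3: 't' vs 's'.

re


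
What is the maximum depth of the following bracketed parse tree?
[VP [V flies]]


Count bracket nesting levels:
'[' at pos 0: depth = 1
'[' at pos 4: depth = 2
Maximum depth reached: 2

2


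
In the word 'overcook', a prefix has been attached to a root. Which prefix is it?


The word 'overcook' = 'over' (prefix) + 'cook' (root). The prefix is 'over'.

over
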